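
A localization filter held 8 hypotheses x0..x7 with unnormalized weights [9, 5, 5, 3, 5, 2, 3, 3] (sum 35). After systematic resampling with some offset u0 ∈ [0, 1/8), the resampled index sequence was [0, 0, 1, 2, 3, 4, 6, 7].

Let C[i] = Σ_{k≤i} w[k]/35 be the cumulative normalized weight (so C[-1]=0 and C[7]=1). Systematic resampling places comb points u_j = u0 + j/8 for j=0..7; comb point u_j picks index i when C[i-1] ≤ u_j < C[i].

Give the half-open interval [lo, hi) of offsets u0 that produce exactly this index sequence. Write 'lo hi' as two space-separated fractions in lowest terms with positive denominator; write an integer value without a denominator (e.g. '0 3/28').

11/140 1/8

C = [9/35, 2/5, 19/35, 22/35, 27/35, 29/35, 32/35, 1]
j=0 picked index 0: u0 ∈ [0, 9/35)
j=1 picked index 0: u0 ∈ [-1/8, 37/280)
j=2 picked index 1: u0 ∈ [1/140, 3/20)
j=3 picked index 2: u0 ∈ [1/40, 47/280)
j=4 picked index 3: u0 ∈ [3/70, 9/70)
j=5 picked index 4: u0 ∈ [1/280, 41/280)
j=6 picked index 6: u0 ∈ [11/140, 23/140)
j=7 picked index 7: u0 ∈ [11/280, 1/8)
intersection: [11/140, 1/8)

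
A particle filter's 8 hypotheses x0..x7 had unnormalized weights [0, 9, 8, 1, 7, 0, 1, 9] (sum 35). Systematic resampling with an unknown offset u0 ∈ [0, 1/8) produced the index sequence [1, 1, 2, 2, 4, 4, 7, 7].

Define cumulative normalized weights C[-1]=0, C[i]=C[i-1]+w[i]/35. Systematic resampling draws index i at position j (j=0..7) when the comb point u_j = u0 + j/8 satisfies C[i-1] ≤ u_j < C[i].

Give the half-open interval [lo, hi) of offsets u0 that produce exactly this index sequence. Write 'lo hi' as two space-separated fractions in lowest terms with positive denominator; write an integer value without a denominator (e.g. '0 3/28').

1/70 5/56

C = [0, 9/35, 17/35, 18/35, 5/7, 5/7, 26/35, 1]
j=0 picked index 1: u0 ∈ [0, 9/35)
j=1 picked index 1: u0 ∈ [-1/8, 37/280)
j=2 picked index 2: u0 ∈ [1/140, 33/140)
j=3 picked index 2: u0 ∈ [-33/280, 31/280)
j=4 picked index 4: u0 ∈ [1/70, 3/14)
j=5 picked index 4: u0 ∈ [-31/280, 5/56)
j=6 picked index 7: u0 ∈ [-1/140, 1/4)
j=7 picked index 7: u0 ∈ [-37/280, 1/8)
intersection: [1/70, 5/56)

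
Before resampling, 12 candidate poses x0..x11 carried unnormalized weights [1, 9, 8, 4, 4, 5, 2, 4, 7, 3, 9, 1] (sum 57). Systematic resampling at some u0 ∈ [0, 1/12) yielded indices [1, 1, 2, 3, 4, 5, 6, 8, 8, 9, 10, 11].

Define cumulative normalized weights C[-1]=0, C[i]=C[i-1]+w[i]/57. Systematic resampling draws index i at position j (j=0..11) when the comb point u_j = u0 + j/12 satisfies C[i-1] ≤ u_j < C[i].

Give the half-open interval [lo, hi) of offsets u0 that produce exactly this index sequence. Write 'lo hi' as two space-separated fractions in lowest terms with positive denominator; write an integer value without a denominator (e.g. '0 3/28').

C = [1/57, 10/57, 6/19, 22/57, 26/57, 31/57, 11/19, 37/57, 44/57, 47/57, 56/57, 1]
j=0 picked index 1: u0 ∈ [1/57, 10/57)
j=1 picked index 1: u0 ∈ [-5/76, 7/76)
j=2 picked index 2: u0 ∈ [1/114, 17/114)
j=3 picked index 3: u0 ∈ [5/76, 31/228)
j=4 picked index 4: u0 ∈ [1/19, 7/57)
j=5 picked index 5: u0 ∈ [3/76, 29/228)
j=6 picked index 6: u0 ∈ [5/114, 3/38)
j=7 picked index 8: u0 ∈ [5/76, 43/228)
j=8 picked index 8: u0 ∈ [-1/57, 2/19)
j=9 picked index 9: u0 ∈ [5/228, 17/228)
j=10 picked index 10: u0 ∈ [-1/114, 17/114)
j=11 picked index 11: u0 ∈ [5/76, 1/12)
intersection: [5/76, 17/228)

5/76 17/228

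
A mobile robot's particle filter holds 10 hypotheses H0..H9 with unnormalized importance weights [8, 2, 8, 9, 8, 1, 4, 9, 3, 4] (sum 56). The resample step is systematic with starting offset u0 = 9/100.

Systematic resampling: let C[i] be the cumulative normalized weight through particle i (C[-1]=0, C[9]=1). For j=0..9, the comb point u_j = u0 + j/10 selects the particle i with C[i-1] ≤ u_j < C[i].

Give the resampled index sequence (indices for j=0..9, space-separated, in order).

0 2 2 3 4 4 6 7 8 9

C = [1/7, 5/28, 9/28, 27/56, 5/8, 9/14, 5/7, 7/8, 13/14, 1]
j=0: u_0=9/100 ∈ [0, 1/7) → index 0
j=1: u_1=19/100 ∈ [5/28, 9/28) → index 2
j=2: u_2=29/100 ∈ [5/28, 9/28) → index 2
j=3: u_3=39/100 ∈ [9/28, 27/56) → index 3
j=4: u_4=49/100 ∈ [27/56, 5/8) → index 4
j=5: u_5=59/100 ∈ [27/56, 5/8) → index 4
j=6: u_6=69/100 ∈ [9/14, 5/7) → index 6
j=7: u_7=79/100 ∈ [5/7, 7/8) → index 7
j=8: u_8=89/100 ∈ [7/8, 13/14) → index 8
j=9: u_9=99/100 ∈ [13/14, 1) → index 9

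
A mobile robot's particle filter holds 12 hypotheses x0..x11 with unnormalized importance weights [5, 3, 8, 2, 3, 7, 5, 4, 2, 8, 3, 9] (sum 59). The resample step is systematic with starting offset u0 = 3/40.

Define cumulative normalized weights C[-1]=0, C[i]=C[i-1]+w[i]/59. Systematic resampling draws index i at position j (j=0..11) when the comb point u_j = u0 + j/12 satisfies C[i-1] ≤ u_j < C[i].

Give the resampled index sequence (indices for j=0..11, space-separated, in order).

0 2 2 4 5 6 7 8 9 10 11 11

C = [5/59, 8/59, 16/59, 18/59, 21/59, 28/59, 33/59, 37/59, 39/59, 47/59, 50/59, 1]
j=0: u_0=3/40 ∈ [0, 5/59) → index 0
j=1: u_1=19/120 ∈ [8/59, 16/59) → index 2
j=2: u_2=29/120 ∈ [8/59, 16/59) → index 2
j=3: u_3=13/40 ∈ [18/59, 21/59) → index 4
j=4: u_4=49/120 ∈ [21/59, 28/59) → index 5
j=5: u_5=59/120 ∈ [28/59, 33/59) → index 6
j=6: u_6=23/40 ∈ [33/59, 37/59) → index 7
j=7: u_7=79/120 ∈ [37/59, 39/59) → index 8
j=8: u_8=89/120 ∈ [39/59, 47/59) → index 9
j=9: u_9=33/40 ∈ [47/59, 50/59) → index 10
j=10: u_10=109/120 ∈ [50/59, 1) → index 11
j=11: u_11=119/120 ∈ [50/59, 1) → index 11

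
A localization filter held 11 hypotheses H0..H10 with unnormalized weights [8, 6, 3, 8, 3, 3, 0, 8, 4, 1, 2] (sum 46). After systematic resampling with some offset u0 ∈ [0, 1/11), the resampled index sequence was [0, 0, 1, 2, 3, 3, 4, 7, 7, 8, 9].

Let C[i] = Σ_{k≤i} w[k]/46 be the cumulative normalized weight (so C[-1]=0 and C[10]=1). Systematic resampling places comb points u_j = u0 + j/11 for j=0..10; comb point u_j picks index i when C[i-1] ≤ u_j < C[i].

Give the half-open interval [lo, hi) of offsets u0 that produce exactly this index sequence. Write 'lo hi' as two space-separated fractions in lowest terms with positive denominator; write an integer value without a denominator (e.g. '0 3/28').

19/506 12/253

C = [4/23, 7/23, 17/46, 25/46, 14/23, 31/46, 31/46, 39/46, 43/46, 22/23, 1]
j=0 picked index 0: u0 ∈ [0, 4/23)
j=1 picked index 0: u0 ∈ [-1/11, 21/253)
j=2 picked index 1: u0 ∈ [-2/253, 31/253)
j=3 picked index 2: u0 ∈ [8/253, 49/506)
j=4 picked index 3: u0 ∈ [3/506, 91/506)
j=5 picked index 3: u0 ∈ [-43/506, 45/506)
j=6 picked index 4: u0 ∈ [-1/506, 16/253)
j=7 picked index 7: u0 ∈ [19/506, 107/506)
j=8 picked index 7: u0 ∈ [-27/506, 61/506)
j=9 picked index 8: u0 ∈ [15/506, 59/506)
j=10 picked index 9: u0 ∈ [13/506, 12/253)
intersection: [19/506, 12/253)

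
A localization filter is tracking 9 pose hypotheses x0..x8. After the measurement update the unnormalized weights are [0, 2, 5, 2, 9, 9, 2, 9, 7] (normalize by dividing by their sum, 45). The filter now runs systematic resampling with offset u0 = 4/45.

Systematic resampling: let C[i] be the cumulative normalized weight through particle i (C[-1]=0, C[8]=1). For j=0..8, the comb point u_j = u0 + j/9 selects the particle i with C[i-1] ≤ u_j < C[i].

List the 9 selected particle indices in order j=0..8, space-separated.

C = [0, 2/45, 7/45, 1/5, 2/5, 3/5, 29/45, 38/45, 1]
j=0: u_0=4/45 ∈ [2/45, 7/45) → index 2
j=1: u_1=1/5 ∈ [1/5, 2/5) → index 4
j=2: u_2=14/45 ∈ [1/5, 2/5) → index 4
j=3: u_3=19/45 ∈ [2/5, 3/5) → index 5
j=4: u_4=8/15 ∈ [2/5, 3/5) → index 5
j=5: u_5=29/45 ∈ [29/45, 38/45) → index 7
j=6: u_6=34/45 ∈ [29/45, 38/45) → index 7
j=7: u_7=13/15 ∈ [38/45, 1) → index 8
j=8: u_8=44/45 ∈ [38/45, 1) → index 8

2 4 4 5 5 7 7 8 8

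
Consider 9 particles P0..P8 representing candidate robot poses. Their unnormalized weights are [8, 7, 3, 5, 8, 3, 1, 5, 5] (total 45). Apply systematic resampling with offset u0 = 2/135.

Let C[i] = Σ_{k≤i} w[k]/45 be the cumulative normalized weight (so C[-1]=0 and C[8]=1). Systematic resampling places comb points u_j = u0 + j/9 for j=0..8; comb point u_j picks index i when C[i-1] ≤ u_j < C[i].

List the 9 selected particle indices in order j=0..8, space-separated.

C = [8/45, 1/3, 2/5, 23/45, 31/45, 34/45, 7/9, 8/9, 1]
j=0: u_0=2/135 ∈ [0, 8/45) → index 0
j=1: u_1=17/135 ∈ [0, 8/45) → index 0
j=2: u_2=32/135 ∈ [8/45, 1/3) → index 1
j=3: u_3=47/135 ∈ [1/3, 2/5) → index 2
j=4: u_4=62/135 ∈ [2/5, 23/45) → index 3
j=5: u_5=77/135 ∈ [23/45, 31/45) → index 4
j=6: u_6=92/135 ∈ [23/45, 31/45) → index 4
j=7: u_7=107/135 ∈ [7/9, 8/9) → index 7
j=8: u_8=122/135 ∈ [8/9, 1) → index 8

0 0 1 2 3 4 4 7 8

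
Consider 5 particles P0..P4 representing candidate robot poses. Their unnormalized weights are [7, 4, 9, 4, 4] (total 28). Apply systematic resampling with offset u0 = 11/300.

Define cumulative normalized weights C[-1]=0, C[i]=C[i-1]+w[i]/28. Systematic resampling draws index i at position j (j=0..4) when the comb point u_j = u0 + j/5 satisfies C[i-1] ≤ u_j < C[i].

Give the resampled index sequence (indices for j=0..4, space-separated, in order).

0 0 2 2 3

C = [1/4, 11/28, 5/7, 6/7, 1]
j=0: u_0=11/300 ∈ [0, 1/4) → index 0
j=1: u_1=71/300 ∈ [0, 1/4) → index 0
j=2: u_2=131/300 ∈ [11/28, 5/7) → index 2
j=3: u_3=191/300 ∈ [11/28, 5/7) → index 2
j=4: u_4=251/300 ∈ [5/7, 6/7) → index 3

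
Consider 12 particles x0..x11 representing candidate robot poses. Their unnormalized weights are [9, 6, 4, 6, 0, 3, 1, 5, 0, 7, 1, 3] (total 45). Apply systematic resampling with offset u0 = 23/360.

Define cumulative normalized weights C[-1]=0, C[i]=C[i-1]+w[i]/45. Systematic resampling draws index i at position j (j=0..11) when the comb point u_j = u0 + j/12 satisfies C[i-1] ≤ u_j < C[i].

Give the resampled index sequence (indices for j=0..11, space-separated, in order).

0 0 1 1 2 3 5 7 7 9 9 11

C = [1/5, 1/3, 19/45, 5/9, 5/9, 28/45, 29/45, 34/45, 34/45, 41/45, 14/15, 1]
j=0: u_0=23/360 ∈ [0, 1/5) → index 0
j=1: u_1=53/360 ∈ [0, 1/5) → index 0
j=2: u_2=83/360 ∈ [1/5, 1/3) → index 1
j=3: u_3=113/360 ∈ [1/5, 1/3) → index 1
j=4: u_4=143/360 ∈ [1/3, 19/45) → index 2
j=5: u_5=173/360 ∈ [19/45, 5/9) → index 3
j=6: u_6=203/360 ∈ [5/9, 28/45) → index 5
j=7: u_7=233/360 ∈ [29/45, 34/45) → index 7
j=8: u_8=263/360 ∈ [29/45, 34/45) → index 7
j=9: u_9=293/360 ∈ [34/45, 41/45) → index 9
j=10: u_10=323/360 ∈ [34/45, 41/45) → index 9
j=11: u_11=353/360 ∈ [14/15, 1) → index 11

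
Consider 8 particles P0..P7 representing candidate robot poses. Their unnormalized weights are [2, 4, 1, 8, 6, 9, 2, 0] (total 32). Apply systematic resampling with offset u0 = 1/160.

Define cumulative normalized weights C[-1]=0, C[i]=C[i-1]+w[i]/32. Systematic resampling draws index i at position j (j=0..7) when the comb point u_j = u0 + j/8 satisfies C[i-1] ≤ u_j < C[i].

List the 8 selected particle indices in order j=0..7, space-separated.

0 1 3 3 4 4 5 5

C = [1/16, 3/16, 7/32, 15/32, 21/32, 15/16, 1, 1]
j=0: u_0=1/160 ∈ [0, 1/16) → index 0
j=1: u_1=21/160 ∈ [1/16, 3/16) → index 1
j=2: u_2=41/160 ∈ [7/32, 15/32) → index 3
j=3: u_3=61/160 ∈ [7/32, 15/32) → index 3
j=4: u_4=81/160 ∈ [15/32, 21/32) → index 4
j=5: u_5=101/160 ∈ [15/32, 21/32) → index 4
j=6: u_6=121/160 ∈ [21/32, 15/16) → index 5
j=7: u_7=141/160 ∈ [21/32, 15/16) → index 5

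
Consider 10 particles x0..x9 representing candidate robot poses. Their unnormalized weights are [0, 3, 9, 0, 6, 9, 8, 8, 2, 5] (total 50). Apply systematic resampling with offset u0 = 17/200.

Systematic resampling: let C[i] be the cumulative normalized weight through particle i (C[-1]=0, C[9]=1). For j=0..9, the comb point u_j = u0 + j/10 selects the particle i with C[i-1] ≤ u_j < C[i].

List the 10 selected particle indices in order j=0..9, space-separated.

2 2 4 5 5 6 6 7 8 9

C = [0, 3/50, 6/25, 6/25, 9/25, 27/50, 7/10, 43/50, 9/10, 1]
j=0: u_0=17/200 ∈ [3/50, 6/25) → index 2
j=1: u_1=37/200 ∈ [3/50, 6/25) → index 2
j=2: u_2=57/200 ∈ [6/25, 9/25) → index 4
j=3: u_3=77/200 ∈ [9/25, 27/50) → index 5
j=4: u_4=97/200 ∈ [9/25, 27/50) → index 5
j=5: u_5=117/200 ∈ [27/50, 7/10) → index 6
j=6: u_6=137/200 ∈ [27/50, 7/10) → index 6
j=7: u_7=157/200 ∈ [7/10, 43/50) → index 7
j=8: u_8=177/200 ∈ [43/50, 9/10) → index 8
j=9: u_9=197/200 ∈ [9/10, 1) → index 9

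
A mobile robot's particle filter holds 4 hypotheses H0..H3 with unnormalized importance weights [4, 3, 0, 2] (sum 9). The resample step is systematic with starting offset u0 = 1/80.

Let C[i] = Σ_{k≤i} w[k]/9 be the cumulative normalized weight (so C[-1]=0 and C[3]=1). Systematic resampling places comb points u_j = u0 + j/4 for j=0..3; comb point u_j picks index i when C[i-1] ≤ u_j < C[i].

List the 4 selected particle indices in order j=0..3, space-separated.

0 0 1 1

C = [4/9, 7/9, 7/9, 1]
j=0: u_0=1/80 ∈ [0, 4/9) → index 0
j=1: u_1=21/80 ∈ [0, 4/9) → index 0
j=2: u_2=41/80 ∈ [4/9, 7/9) → index 1
j=3: u_3=61/80 ∈ [4/9, 7/9) → index 1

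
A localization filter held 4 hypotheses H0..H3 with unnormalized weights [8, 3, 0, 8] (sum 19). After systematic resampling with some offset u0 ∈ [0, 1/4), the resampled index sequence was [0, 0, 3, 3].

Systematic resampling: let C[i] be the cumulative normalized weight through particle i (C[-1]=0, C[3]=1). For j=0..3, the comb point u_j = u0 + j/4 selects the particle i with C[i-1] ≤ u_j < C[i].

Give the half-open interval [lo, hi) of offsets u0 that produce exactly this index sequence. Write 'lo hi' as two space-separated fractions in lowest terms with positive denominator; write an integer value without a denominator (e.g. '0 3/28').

C = [8/19, 11/19, 11/19, 1]
j=0 picked index 0: u0 ∈ [0, 8/19)
j=1 picked index 0: u0 ∈ [-1/4, 13/76)
j=2 picked index 3: u0 ∈ [3/38, 1/2)
j=3 picked index 3: u0 ∈ [-13/76, 1/4)
intersection: [3/38, 13/76)

3/38 13/76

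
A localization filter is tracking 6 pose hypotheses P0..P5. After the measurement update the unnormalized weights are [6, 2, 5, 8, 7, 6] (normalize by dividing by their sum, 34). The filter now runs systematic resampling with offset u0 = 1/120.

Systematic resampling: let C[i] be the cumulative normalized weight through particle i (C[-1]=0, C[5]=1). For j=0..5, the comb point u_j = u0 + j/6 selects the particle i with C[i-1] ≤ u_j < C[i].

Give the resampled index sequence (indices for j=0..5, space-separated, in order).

0 0 2 3 4 5

C = [3/17, 4/17, 13/34, 21/34, 14/17, 1]
j=0: u_0=1/120 ∈ [0, 3/17) → index 0
j=1: u_1=7/40 ∈ [0, 3/17) → index 0
j=2: u_2=41/120 ∈ [4/17, 13/34) → index 2
j=3: u_3=61/120 ∈ [13/34, 21/34) → index 3
j=4: u_4=27/40 ∈ [21/34, 14/17) → index 4
j=5: u_5=101/120 ∈ [14/17, 1) → index 5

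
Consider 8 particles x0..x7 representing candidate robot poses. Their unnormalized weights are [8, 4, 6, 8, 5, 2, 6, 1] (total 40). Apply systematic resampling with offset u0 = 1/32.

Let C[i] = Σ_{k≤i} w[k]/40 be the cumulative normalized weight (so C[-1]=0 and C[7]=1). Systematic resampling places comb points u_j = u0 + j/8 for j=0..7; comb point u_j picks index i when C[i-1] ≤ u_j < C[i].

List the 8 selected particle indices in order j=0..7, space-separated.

0 0 1 2 3 4 5 6

C = [1/5, 3/10, 9/20, 13/20, 31/40, 33/40, 39/40, 1]
j=0: u_0=1/32 ∈ [0, 1/5) → index 0
j=1: u_1=5/32 ∈ [0, 1/5) → index 0
j=2: u_2=9/32 ∈ [1/5, 3/10) → index 1
j=3: u_3=13/32 ∈ [3/10, 9/20) → index 2
j=4: u_4=17/32 ∈ [9/20, 13/20) → index 3
j=5: u_5=21/32 ∈ [13/20, 31/40) → index 4
j=6: u_6=25/32 ∈ [31/40, 33/40) → index 5
j=7: u_7=29/32 ∈ [33/40, 39/40) → index 6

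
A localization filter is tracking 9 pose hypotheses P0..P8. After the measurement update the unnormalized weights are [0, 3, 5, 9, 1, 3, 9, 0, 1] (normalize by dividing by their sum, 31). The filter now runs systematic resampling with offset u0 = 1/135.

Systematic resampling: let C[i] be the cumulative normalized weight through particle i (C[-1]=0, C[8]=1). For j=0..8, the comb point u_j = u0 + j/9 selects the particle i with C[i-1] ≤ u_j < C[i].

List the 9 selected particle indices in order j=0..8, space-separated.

1 2 2 3 3 4 5 6 6

C = [0, 3/31, 8/31, 17/31, 18/31, 21/31, 30/31, 30/31, 1]
j=0: u_0=1/135 ∈ [0, 3/31) → index 1
j=1: u_1=16/135 ∈ [3/31, 8/31) → index 2
j=2: u_2=31/135 ∈ [3/31, 8/31) → index 2
j=3: u_3=46/135 ∈ [8/31, 17/31) → index 3
j=4: u_4=61/135 ∈ [8/31, 17/31) → index 3
j=5: u_5=76/135 ∈ [17/31, 18/31) → index 4
j=6: u_6=91/135 ∈ [18/31, 21/31) → index 5
j=7: u_7=106/135 ∈ [21/31, 30/31) → index 6
j=8: u_8=121/135 ∈ [21/31, 30/31) → index 6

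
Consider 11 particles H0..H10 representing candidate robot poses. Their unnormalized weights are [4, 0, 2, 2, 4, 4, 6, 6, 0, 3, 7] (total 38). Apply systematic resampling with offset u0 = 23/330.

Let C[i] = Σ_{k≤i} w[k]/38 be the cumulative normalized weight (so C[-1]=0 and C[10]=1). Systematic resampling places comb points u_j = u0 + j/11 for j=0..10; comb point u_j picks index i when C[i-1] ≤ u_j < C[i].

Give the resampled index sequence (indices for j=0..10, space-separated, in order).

0 3 4 5 6 6 7 7 9 10 10

C = [2/19, 2/19, 3/19, 4/19, 6/19, 8/19, 11/19, 14/19, 14/19, 31/38, 1]
j=0: u_0=23/330 ∈ [0, 2/19) → index 0
j=1: u_1=53/330 ∈ [3/19, 4/19) → index 3
j=2: u_2=83/330 ∈ [4/19, 6/19) → index 4
j=3: u_3=113/330 ∈ [6/19, 8/19) → index 5
j=4: u_4=13/30 ∈ [8/19, 11/19) → index 6
j=5: u_5=173/330 ∈ [8/19, 11/19) → index 6
j=6: u_6=203/330 ∈ [11/19, 14/19) → index 7
j=7: u_7=233/330 ∈ [11/19, 14/19) → index 7
j=8: u_8=263/330 ∈ [14/19, 31/38) → index 9
j=9: u_9=293/330 ∈ [31/38, 1) → index 10
j=10: u_10=323/330 ∈ [31/38, 1) → index 10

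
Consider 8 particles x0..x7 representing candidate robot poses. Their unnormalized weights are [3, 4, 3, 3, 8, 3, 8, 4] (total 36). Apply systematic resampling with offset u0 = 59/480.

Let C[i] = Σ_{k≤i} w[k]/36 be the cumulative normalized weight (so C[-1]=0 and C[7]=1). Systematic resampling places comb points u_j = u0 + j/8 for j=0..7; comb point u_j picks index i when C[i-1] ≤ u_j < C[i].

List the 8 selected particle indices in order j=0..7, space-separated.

1 2 4 4 5 6 6 7

C = [1/12, 7/36, 5/18, 13/36, 7/12, 2/3, 8/9, 1]
j=0: u_0=59/480 ∈ [1/12, 7/36) → index 1
j=1: u_1=119/480 ∈ [7/36, 5/18) → index 2
j=2: u_2=179/480 ∈ [13/36, 7/12) → index 4
j=3: u_3=239/480 ∈ [13/36, 7/12) → index 4
j=4: u_4=299/480 ∈ [7/12, 2/3) → index 5
j=5: u_5=359/480 ∈ [2/3, 8/9) → index 6
j=6: u_6=419/480 ∈ [2/3, 8/9) → index 6
j=7: u_7=479/480 ∈ [8/9, 1) → index 7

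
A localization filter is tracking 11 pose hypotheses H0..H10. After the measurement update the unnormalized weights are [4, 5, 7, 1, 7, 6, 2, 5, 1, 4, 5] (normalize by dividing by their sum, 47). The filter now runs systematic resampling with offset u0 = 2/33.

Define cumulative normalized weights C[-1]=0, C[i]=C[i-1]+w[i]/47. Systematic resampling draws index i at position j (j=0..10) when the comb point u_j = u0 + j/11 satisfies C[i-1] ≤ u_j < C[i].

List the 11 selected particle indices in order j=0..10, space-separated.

C = [4/47, 9/47, 16/47, 17/47, 24/47, 30/47, 32/47, 37/47, 38/47, 42/47, 1]
j=0: u_0=2/33 ∈ [0, 4/47) → index 0
j=1: u_1=5/33 ∈ [4/47, 9/47) → index 1
j=2: u_2=8/33 ∈ [9/47, 16/47) → index 2
j=3: u_3=1/3 ∈ [9/47, 16/47) → index 2
j=4: u_4=14/33 ∈ [17/47, 24/47) → index 4
j=5: u_5=17/33 ∈ [24/47, 30/47) → index 5
j=6: u_6=20/33 ∈ [24/47, 30/47) → index 5
j=7: u_7=23/33 ∈ [32/47, 37/47) → index 7
j=8: u_8=26/33 ∈ [37/47, 38/47) → index 8
j=9: u_9=29/33 ∈ [38/47, 42/47) → index 9
j=10: u_10=32/33 ∈ [42/47, 1) → index 10

0 1 2 2 4 5 5 7 8 9 10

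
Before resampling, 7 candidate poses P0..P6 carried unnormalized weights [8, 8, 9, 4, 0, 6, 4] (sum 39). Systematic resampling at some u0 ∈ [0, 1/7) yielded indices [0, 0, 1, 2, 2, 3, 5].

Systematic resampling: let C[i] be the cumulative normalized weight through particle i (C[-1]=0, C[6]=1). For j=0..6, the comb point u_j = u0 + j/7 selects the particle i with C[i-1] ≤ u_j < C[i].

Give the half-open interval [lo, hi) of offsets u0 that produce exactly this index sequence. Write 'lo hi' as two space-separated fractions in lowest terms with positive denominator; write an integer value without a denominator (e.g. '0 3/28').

0 8/273

C = [8/39, 16/39, 25/39, 29/39, 29/39, 35/39, 1]
j=0 picked index 0: u0 ∈ [0, 8/39)
j=1 picked index 0: u0 ∈ [-1/7, 17/273)
j=2 picked index 1: u0 ∈ [-22/273, 34/273)
j=3 picked index 2: u0 ∈ [-5/273, 58/273)
j=4 picked index 2: u0 ∈ [-44/273, 19/273)
j=5 picked index 3: u0 ∈ [-20/273, 8/273)
j=6 picked index 5: u0 ∈ [-31/273, 11/273)
intersection: [0, 8/273)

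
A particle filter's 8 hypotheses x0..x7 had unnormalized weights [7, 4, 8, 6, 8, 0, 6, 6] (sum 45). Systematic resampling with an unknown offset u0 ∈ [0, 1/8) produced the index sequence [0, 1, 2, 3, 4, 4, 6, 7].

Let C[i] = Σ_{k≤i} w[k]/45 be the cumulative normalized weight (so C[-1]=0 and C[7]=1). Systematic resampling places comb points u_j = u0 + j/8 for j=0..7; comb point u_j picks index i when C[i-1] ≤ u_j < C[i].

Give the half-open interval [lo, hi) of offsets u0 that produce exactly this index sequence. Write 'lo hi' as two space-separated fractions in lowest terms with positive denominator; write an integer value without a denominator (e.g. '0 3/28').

C = [7/45, 11/45, 19/45, 5/9, 11/15, 11/15, 13/15, 1]
j=0 picked index 0: u0 ∈ [0, 7/45)
j=1 picked index 1: u0 ∈ [11/360, 43/360)
j=2 picked index 2: u0 ∈ [-1/180, 31/180)
j=3 picked index 3: u0 ∈ [17/360, 13/72)
j=4 picked index 4: u0 ∈ [1/18, 7/30)
j=5 picked index 4: u0 ∈ [-5/72, 13/120)
j=6 picked index 6: u0 ∈ [-1/60, 7/60)
j=7 picked index 7: u0 ∈ [-1/120, 1/8)
intersection: [1/18, 13/120)

1/18 13/120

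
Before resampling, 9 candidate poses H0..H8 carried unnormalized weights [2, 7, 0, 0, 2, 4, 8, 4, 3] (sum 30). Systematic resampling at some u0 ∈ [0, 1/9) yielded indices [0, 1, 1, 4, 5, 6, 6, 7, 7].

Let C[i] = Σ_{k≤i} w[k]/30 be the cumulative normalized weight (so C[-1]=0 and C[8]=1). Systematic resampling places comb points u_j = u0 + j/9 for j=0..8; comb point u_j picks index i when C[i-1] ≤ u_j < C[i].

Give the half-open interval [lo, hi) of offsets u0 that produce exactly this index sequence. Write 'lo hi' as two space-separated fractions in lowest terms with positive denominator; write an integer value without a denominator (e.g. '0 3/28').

C = [1/15, 3/10, 3/10, 3/10, 11/30, 1/2, 23/30, 9/10, 1]
j=0 picked index 0: u0 ∈ [0, 1/15)
j=1 picked index 1: u0 ∈ [-2/45, 17/90)
j=2 picked index 1: u0 ∈ [-7/45, 7/90)
j=3 picked index 4: u0 ∈ [-1/30, 1/30)
j=4 picked index 5: u0 ∈ [-7/90, 1/18)
j=5 picked index 6: u0 ∈ [-1/18, 19/90)
j=6 picked index 6: u0 ∈ [-1/6, 1/10)
j=7 picked index 7: u0 ∈ [-1/90, 11/90)
j=8 picked index 7: u0 ∈ [-11/90, 1/90)
intersection: [0, 1/90)

0 1/90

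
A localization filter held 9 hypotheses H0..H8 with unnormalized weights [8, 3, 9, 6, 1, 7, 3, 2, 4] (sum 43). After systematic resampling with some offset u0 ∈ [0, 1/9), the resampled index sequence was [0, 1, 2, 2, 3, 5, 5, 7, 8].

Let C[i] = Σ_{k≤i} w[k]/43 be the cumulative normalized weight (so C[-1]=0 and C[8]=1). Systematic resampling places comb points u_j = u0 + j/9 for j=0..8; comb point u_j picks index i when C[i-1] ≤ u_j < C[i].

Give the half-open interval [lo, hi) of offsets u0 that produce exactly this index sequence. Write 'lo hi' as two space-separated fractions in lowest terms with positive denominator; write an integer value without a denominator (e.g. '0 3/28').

C = [8/43, 11/43, 20/43, 26/43, 27/43, 34/43, 37/43, 39/43, 1]
j=0 picked index 0: u0 ∈ [0, 8/43)
j=1 picked index 1: u0 ∈ [29/387, 56/387)
j=2 picked index 2: u0 ∈ [13/387, 94/387)
j=3 picked index 2: u0 ∈ [-10/129, 17/129)
j=4 picked index 3: u0 ∈ [8/387, 62/387)
j=5 picked index 5: u0 ∈ [28/387, 91/387)
j=6 picked index 5: u0 ∈ [-5/129, 16/129)
j=7 picked index 7: u0 ∈ [32/387, 50/387)
j=8 picked index 8: u0 ∈ [7/387, 1/9)
intersection: [32/387, 1/9)

32/387 1/9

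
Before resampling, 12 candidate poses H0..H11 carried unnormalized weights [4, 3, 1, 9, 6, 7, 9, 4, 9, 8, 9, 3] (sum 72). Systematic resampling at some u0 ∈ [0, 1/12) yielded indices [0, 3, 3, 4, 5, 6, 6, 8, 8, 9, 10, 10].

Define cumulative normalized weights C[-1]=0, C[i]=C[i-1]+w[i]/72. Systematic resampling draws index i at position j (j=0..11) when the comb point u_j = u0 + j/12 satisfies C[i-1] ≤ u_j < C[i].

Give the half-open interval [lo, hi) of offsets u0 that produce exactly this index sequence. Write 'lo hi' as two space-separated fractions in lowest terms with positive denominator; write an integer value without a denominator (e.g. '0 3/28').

C = [1/18, 7/72, 1/9, 17/72, 23/72, 5/12, 13/24, 43/72, 13/18, 5/6, 23/24, 1]
j=0 picked index 0: u0 ∈ [0, 1/18)
j=1 picked index 3: u0 ∈ [1/36, 11/72)
j=2 picked index 3: u0 ∈ [-1/18, 5/72)
j=3 picked index 4: u0 ∈ [-1/72, 5/72)
j=4 picked index 5: u0 ∈ [-1/72, 1/12)
j=5 picked index 6: u0 ∈ [0, 1/8)
j=6 picked index 6: u0 ∈ [-1/12, 1/24)
j=7 picked index 8: u0 ∈ [1/72, 5/36)
j=8 picked index 8: u0 ∈ [-5/72, 1/18)
j=9 picked index 9: u0 ∈ [-1/36, 1/12)
j=10 picked index 10: u0 ∈ [0, 1/8)
j=11 picked index 10: u0 ∈ [-1/12, 1/24)
intersection: [1/36, 1/24)

1/36 1/24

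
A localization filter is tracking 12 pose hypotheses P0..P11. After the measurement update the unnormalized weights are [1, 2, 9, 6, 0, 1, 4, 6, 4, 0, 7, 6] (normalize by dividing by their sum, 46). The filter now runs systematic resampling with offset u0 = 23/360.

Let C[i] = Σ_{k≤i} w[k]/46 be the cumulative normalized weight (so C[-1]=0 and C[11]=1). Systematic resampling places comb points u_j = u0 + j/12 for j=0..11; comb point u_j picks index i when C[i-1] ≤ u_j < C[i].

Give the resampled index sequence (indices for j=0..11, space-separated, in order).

C = [1/46, 3/46, 6/23, 9/23, 9/23, 19/46, 1/2, 29/46, 33/46, 33/46, 20/23, 1]
j=0: u_0=23/360 ∈ [1/46, 3/46) → index 1
j=1: u_1=53/360 ∈ [3/46, 6/23) → index 2
j=2: u_2=83/360 ∈ [3/46, 6/23) → index 2
j=3: u_3=113/360 ∈ [6/23, 9/23) → index 3
j=4: u_4=143/360 ∈ [9/23, 19/46) → index 5
j=5: u_5=173/360 ∈ [19/46, 1/2) → index 6
j=6: u_6=203/360 ∈ [1/2, 29/46) → index 7
j=7: u_7=233/360 ∈ [29/46, 33/46) → index 8
j=8: u_8=263/360 ∈ [33/46, 20/23) → index 10
j=9: u_9=293/360 ∈ [33/46, 20/23) → index 10
j=10: u_10=323/360 ∈ [20/23, 1) → index 11
j=11: u_11=353/360 ∈ [20/23, 1) → index 11

1 2 2 3 5 6 7 8 10 10 11 11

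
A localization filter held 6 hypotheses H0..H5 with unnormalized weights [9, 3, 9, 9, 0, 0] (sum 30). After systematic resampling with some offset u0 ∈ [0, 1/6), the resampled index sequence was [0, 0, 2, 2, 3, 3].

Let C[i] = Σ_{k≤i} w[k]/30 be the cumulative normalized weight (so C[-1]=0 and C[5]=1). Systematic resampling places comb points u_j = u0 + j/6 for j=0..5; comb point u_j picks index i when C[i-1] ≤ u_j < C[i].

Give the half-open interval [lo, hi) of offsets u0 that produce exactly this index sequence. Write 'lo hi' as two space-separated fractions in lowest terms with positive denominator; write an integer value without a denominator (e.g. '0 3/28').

1/15 2/15

C = [3/10, 2/5, 7/10, 1, 1, 1]
j=0 picked index 0: u0 ∈ [0, 3/10)
j=1 picked index 0: u0 ∈ [-1/6, 2/15)
j=2 picked index 2: u0 ∈ [1/15, 11/30)
j=3 picked index 2: u0 ∈ [-1/10, 1/5)
j=4 picked index 3: u0 ∈ [1/30, 1/3)
j=5 picked index 3: u0 ∈ [-2/15, 1/6)
intersection: [1/15, 2/15)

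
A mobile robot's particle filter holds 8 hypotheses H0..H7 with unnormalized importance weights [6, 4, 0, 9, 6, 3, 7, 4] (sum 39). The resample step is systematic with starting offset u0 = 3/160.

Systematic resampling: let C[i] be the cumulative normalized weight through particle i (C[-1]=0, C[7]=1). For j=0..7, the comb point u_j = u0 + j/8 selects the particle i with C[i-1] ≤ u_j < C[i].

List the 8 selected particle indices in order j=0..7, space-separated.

0 0 3 3 4 5 6 6

C = [2/13, 10/39, 10/39, 19/39, 25/39, 28/39, 35/39, 1]
j=0: u_0=3/160 ∈ [0, 2/13) → index 0
j=1: u_1=23/160 ∈ [0, 2/13) → index 0
j=2: u_2=43/160 ∈ [10/39, 19/39) → index 3
j=3: u_3=63/160 ∈ [10/39, 19/39) → index 3
j=4: u_4=83/160 ∈ [19/39, 25/39) → index 4
j=5: u_5=103/160 ∈ [25/39, 28/39) → index 5
j=6: u_6=123/160 ∈ [28/39, 35/39) → index 6
j=7: u_7=143/160 ∈ [28/39, 35/39) → index 6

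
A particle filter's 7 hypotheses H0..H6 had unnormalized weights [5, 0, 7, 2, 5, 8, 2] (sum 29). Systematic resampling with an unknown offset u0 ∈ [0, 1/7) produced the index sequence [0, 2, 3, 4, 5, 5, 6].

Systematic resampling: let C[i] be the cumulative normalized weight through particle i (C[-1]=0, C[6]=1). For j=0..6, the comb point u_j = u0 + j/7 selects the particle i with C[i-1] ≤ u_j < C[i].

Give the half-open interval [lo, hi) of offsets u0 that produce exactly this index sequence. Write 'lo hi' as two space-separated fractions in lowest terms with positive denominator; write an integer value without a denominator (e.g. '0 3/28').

26/203 1/7

C = [5/29, 5/29, 12/29, 14/29, 19/29, 27/29, 1]
j=0 picked index 0: u0 ∈ [0, 5/29)
j=1 picked index 2: u0 ∈ [6/203, 55/203)
j=2 picked index 3: u0 ∈ [26/203, 40/203)
j=3 picked index 4: u0 ∈ [11/203, 46/203)
j=4 picked index 5: u0 ∈ [17/203, 73/203)
j=5 picked index 5: u0 ∈ [-12/203, 44/203)
j=6 picked index 6: u0 ∈ [15/203, 1/7)
intersection: [26/203, 1/7)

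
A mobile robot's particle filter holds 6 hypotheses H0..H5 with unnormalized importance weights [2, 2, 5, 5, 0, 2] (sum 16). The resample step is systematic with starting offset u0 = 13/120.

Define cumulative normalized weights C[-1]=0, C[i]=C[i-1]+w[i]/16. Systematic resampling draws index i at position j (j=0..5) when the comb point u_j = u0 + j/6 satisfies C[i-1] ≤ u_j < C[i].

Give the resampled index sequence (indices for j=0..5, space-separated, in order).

C = [1/8, 1/4, 9/16, 7/8, 7/8, 1]
j=0: u_0=13/120 ∈ [0, 1/8) → index 0
j=1: u_1=11/40 ∈ [1/4, 9/16) → index 2
j=2: u_2=53/120 ∈ [1/4, 9/16) → index 2
j=3: u_3=73/120 ∈ [9/16, 7/8) → index 3
j=4: u_4=31/40 ∈ [9/16, 7/8) → index 3
j=5: u_5=113/120 ∈ [7/8, 1) → index 5

0 2 2 3 3 5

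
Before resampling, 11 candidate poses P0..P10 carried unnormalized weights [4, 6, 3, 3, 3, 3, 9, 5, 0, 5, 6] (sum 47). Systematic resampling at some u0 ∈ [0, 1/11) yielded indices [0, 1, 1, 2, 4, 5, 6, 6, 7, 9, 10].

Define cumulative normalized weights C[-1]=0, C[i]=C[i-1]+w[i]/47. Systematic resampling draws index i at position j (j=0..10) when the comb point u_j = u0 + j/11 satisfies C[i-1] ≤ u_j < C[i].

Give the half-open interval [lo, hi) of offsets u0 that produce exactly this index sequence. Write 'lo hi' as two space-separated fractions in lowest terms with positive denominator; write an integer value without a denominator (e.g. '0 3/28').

C = [4/47, 10/47, 13/47, 16/47, 19/47, 22/47, 31/47, 36/47, 36/47, 41/47, 1]
j=0 picked index 0: u0 ∈ [0, 4/47)
j=1 picked index 1: u0 ∈ [-3/517, 63/517)
j=2 picked index 1: u0 ∈ [-50/517, 16/517)
j=3 picked index 2: u0 ∈ [-31/517, 2/517)
j=4 picked index 4: u0 ∈ [-12/517, 21/517)
j=5 picked index 5: u0 ∈ [-26/517, 7/517)
j=6 picked index 6: u0 ∈ [-40/517, 59/517)
j=7 picked index 6: u0 ∈ [-87/517, 12/517)
j=8 picked index 7: u0 ∈ [-35/517, 20/517)
j=9 picked index 9: u0 ∈ [-27/517, 28/517)
j=10 picked index 10: u0 ∈ [-19/517, 1/11)
intersection: [0, 2/517)

0 2/517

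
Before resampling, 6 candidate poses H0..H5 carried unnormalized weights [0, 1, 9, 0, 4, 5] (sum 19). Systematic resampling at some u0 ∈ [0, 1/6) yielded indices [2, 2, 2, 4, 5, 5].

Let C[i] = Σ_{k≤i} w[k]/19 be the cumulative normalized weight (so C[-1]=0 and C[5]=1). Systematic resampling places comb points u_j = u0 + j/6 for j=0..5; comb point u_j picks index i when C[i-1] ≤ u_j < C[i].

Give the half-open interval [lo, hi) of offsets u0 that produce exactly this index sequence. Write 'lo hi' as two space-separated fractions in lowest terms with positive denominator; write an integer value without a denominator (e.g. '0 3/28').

C = [0, 1/19, 10/19, 10/19, 14/19, 1]
j=0 picked index 2: u0 ∈ [1/19, 10/19)
j=1 picked index 2: u0 ∈ [-13/114, 41/114)
j=2 picked index 2: u0 ∈ [-16/57, 11/57)
j=3 picked index 4: u0 ∈ [1/38, 9/38)
j=4 picked index 5: u0 ∈ [4/57, 1/3)
j=5 picked index 5: u0 ∈ [-11/114, 1/6)
intersection: [4/57, 1/6)

4/57 1/6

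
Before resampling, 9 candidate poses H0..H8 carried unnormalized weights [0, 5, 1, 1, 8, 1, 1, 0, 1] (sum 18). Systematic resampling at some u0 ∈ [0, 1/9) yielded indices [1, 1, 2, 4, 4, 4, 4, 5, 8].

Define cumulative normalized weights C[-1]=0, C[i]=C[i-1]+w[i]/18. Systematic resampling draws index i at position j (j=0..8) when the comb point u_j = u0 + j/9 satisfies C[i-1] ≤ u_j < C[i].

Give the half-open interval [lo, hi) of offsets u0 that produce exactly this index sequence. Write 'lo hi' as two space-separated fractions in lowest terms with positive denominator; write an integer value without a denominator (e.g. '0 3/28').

1/18 1/9

C = [0, 5/18, 1/3, 7/18, 5/6, 8/9, 17/18, 17/18, 1]
j=0 picked index 1: u0 ∈ [0, 5/18)
j=1 picked index 1: u0 ∈ [-1/9, 1/6)
j=2 picked index 2: u0 ∈ [1/18, 1/9)
j=3 picked index 4: u0 ∈ [1/18, 1/2)
j=4 picked index 4: u0 ∈ [-1/18, 7/18)
j=5 picked index 4: u0 ∈ [-1/6, 5/18)
j=6 picked index 4: u0 ∈ [-5/18, 1/6)
j=7 picked index 5: u0 ∈ [1/18, 1/9)
j=8 picked index 8: u0 ∈ [1/18, 1/9)
intersection: [1/18, 1/9)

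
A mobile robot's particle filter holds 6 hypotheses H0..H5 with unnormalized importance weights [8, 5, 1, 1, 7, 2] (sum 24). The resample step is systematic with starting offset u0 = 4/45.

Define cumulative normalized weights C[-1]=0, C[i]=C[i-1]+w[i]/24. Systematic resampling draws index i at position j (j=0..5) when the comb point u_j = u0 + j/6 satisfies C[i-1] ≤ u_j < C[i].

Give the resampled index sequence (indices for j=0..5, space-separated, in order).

C = [1/3, 13/24, 7/12, 5/8, 11/12, 1]
j=0: u_0=4/45 ∈ [0, 1/3) → index 0
j=1: u_1=23/90 ∈ [0, 1/3) → index 0
j=2: u_2=19/45 ∈ [1/3, 13/24) → index 1
j=3: u_3=53/90 ∈ [7/12, 5/8) → index 3
j=4: u_4=34/45 ∈ [5/8, 11/12) → index 4
j=5: u_5=83/90 ∈ [11/12, 1) → index 5

0 0 1 3 4 5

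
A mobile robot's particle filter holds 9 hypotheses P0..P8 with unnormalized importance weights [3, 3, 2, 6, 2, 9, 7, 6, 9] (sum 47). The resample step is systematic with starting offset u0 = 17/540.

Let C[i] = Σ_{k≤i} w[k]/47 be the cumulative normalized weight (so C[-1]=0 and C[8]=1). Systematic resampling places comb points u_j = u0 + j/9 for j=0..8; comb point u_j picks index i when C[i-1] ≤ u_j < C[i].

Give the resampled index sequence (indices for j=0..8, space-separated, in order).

0 2 3 5 5 6 7 8 8

C = [3/47, 6/47, 8/47, 14/47, 16/47, 25/47, 32/47, 38/47, 1]
j=0: u_0=17/540 ∈ [0, 3/47) → index 0
j=1: u_1=77/540 ∈ [6/47, 8/47) → index 2
j=2: u_2=137/540 ∈ [8/47, 14/47) → index 3
j=3: u_3=197/540 ∈ [16/47, 25/47) → index 5
j=4: u_4=257/540 ∈ [16/47, 25/47) → index 5
j=5: u_5=317/540 ∈ [25/47, 32/47) → index 6
j=6: u_6=377/540 ∈ [32/47, 38/47) → index 7
j=7: u_7=437/540 ∈ [38/47, 1) → index 8
j=8: u_8=497/540 ∈ [38/47, 1) → index 8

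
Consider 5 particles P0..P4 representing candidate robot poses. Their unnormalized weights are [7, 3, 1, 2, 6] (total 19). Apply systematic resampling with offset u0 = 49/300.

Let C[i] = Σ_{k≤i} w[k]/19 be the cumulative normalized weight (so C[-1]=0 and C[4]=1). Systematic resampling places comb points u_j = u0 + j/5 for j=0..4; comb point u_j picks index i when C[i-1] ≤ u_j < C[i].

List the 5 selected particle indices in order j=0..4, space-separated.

C = [7/19, 10/19, 11/19, 13/19, 1]
j=0: u_0=49/300 ∈ [0, 7/19) → index 0
j=1: u_1=109/300 ∈ [0, 7/19) → index 0
j=2: u_2=169/300 ∈ [10/19, 11/19) → index 2
j=3: u_3=229/300 ∈ [13/19, 1) → index 4
j=4: u_4=289/300 ∈ [13/19, 1) → index 4

0 0 2 4 4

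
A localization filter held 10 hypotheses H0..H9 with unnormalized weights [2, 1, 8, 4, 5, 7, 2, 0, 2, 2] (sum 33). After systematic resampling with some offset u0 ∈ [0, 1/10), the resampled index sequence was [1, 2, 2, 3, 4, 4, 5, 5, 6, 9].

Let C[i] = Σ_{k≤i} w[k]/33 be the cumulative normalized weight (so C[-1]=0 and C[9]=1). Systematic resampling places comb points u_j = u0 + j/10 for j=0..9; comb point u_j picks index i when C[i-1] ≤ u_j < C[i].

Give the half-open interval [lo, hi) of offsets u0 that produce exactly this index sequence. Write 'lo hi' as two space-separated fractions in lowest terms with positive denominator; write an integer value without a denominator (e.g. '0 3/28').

2/33 13/165

C = [2/33, 1/11, 1/3, 5/11, 20/33, 9/11, 29/33, 29/33, 31/33, 1]
j=0 picked index 1: u0 ∈ [2/33, 1/11)
j=1 picked index 2: u0 ∈ [-1/110, 7/30)
j=2 picked index 2: u0 ∈ [-6/55, 2/15)
j=3 picked index 3: u0 ∈ [1/30, 17/110)
j=4 picked index 4: u0 ∈ [3/55, 34/165)
j=5 picked index 4: u0 ∈ [-1/22, 7/66)
j=6 picked index 5: u0 ∈ [1/165, 12/55)
j=7 picked index 5: u0 ∈ [-31/330, 13/110)
j=8 picked index 6: u0 ∈ [1/55, 13/165)
j=9 picked index 9: u0 ∈ [13/330, 1/10)
intersection: [2/33, 13/165)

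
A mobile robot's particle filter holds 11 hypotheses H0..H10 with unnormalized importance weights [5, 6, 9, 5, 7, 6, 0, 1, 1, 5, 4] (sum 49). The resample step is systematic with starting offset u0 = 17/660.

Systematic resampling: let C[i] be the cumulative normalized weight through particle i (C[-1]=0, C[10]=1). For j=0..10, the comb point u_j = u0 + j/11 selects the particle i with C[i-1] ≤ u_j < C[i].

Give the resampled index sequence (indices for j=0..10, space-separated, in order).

0 1 1 2 2 3 4 5 5 9 10

C = [5/49, 11/49, 20/49, 25/49, 32/49, 38/49, 38/49, 39/49, 40/49, 45/49, 1]
j=0: u_0=17/660 ∈ [0, 5/49) → index 0
j=1: u_1=7/60 ∈ [5/49, 11/49) → index 1
j=2: u_2=137/660 ∈ [5/49, 11/49) → index 1
j=3: u_3=197/660 ∈ [11/49, 20/49) → index 2
j=4: u_4=257/660 ∈ [11/49, 20/49) → index 2
j=5: u_5=317/660 ∈ [20/49, 25/49) → index 3
j=6: u_6=377/660 ∈ [25/49, 32/49) → index 4
j=7: u_7=437/660 ∈ [32/49, 38/49) → index 5
j=8: u_8=497/660 ∈ [32/49, 38/49) → index 5
j=9: u_9=557/660 ∈ [40/49, 45/49) → index 9
j=10: u_10=617/660 ∈ [45/49, 1) → index 10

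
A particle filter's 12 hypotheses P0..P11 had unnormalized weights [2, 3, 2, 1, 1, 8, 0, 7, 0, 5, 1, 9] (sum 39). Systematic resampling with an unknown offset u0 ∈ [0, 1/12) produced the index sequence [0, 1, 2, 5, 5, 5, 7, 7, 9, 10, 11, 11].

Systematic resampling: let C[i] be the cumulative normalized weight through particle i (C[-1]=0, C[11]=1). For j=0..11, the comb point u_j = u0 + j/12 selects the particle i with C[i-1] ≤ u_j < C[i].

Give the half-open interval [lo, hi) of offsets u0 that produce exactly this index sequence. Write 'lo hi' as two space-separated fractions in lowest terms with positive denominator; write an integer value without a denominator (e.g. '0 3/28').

C = [2/39, 5/39, 7/39, 8/39, 3/13, 17/39, 17/39, 8/13, 8/13, 29/39, 10/13, 1]
j=0 picked index 0: u0 ∈ [0, 2/39)
j=1 picked index 1: u0 ∈ [-5/156, 7/156)
j=2 picked index 2: u0 ∈ [-1/26, 1/78)
j=3 picked index 5: u0 ∈ [-1/52, 29/156)
j=4 picked index 5: u0 ∈ [-4/39, 4/39)
j=5 picked index 5: u0 ∈ [-29/156, 1/52)
j=6 picked index 7: u0 ∈ [-5/78, 3/26)
j=7 picked index 7: u0 ∈ [-23/156, 5/156)
j=8 picked index 9: u0 ∈ [-2/39, 1/13)
j=9 picked index 10: u0 ∈ [-1/156, 1/52)
j=10 picked index 11: u0 ∈ [-5/78, 1/6)
j=11 picked index 11: u0 ∈ [-23/156, 1/12)
intersection: [0, 1/78)

0 1/78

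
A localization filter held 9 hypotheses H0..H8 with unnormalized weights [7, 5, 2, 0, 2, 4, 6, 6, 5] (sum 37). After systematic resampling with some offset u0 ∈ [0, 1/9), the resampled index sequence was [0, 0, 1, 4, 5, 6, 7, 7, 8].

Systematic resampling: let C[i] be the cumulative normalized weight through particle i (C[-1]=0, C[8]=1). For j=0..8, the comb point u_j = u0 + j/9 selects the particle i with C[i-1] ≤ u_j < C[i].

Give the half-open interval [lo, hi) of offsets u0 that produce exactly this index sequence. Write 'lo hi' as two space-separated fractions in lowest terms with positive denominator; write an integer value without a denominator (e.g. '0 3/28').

5/111 26/333

C = [7/37, 12/37, 14/37, 14/37, 16/37, 20/37, 26/37, 32/37, 1]
j=0 picked index 0: u0 ∈ [0, 7/37)
j=1 picked index 0: u0 ∈ [-1/9, 26/333)
j=2 picked index 1: u0 ∈ [-11/333, 34/333)
j=3 picked index 4: u0 ∈ [5/111, 11/111)
j=4 picked index 5: u0 ∈ [-4/333, 32/333)
j=5 picked index 6: u0 ∈ [-5/333, 49/333)
j=6 picked index 7: u0 ∈ [4/111, 22/111)
j=7 picked index 7: u0 ∈ [-25/333, 29/333)
j=8 picked index 8: u0 ∈ [-8/333, 1/9)
intersection: [5/111, 26/333)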